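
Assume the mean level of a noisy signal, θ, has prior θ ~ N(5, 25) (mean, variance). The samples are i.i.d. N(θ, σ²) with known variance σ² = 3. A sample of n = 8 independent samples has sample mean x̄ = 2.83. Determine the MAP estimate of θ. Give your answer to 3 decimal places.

θ̂_MAP = 2.862

n = 8, x̄ = 2.83.
For a Normal prior and Normal likelihood with known variance, the posterior is Normal; its mode equals its mean, the precision-weighted average.
Prior precision 1/σ₀² = 1/25 = 0.04; data precision n/σ² = 8/3.
θ̂ = (0.04·5 + (8/3)·2.83) / (0.04 + 8/3) = (581/75)/(203/75) = 83/29 ≈ 2.862.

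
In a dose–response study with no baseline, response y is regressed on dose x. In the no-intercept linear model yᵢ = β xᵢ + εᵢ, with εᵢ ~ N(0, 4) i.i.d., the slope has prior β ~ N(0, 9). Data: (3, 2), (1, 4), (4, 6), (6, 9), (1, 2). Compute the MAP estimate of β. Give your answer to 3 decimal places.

β̂_MAP = 1.419

log p(β | y) = −Σ(yᵢ − βxᵢ)²/(2·4) − β²/(2·9) + const.
Setting the derivative to zero: Σxᵢ(yᵢ − βxᵢ)/4 − β/9 = 0, so β = Σxᵢyᵢ / (Σxᵢ² + σ²/τ²).
Σxᵢyᵢ = 3·2 + 1·4 + 4·6 + 6·9 + 1·2 = 90; Σxᵢ² = 63; σ²/τ² = 4/9.
β̂_MAP = 90 / (63 + 4/9) = 90/(571/9) = 810/571 ≈ 1.419.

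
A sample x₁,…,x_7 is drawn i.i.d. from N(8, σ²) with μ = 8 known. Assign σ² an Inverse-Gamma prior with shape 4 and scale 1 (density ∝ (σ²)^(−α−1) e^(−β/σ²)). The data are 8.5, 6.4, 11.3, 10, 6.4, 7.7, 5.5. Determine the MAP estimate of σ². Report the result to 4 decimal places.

σ̂²_MAP = 1.6824

Sum of squared deviations about the known mean: SS = (8.5−8)² + (6.4−8)² + (11.3−8)² + (10−8)² + (6.4−8)² + (7.7−8)² + (5.5−8)² = 26.6.
The Normal likelihood contributes (σ²)^(−n/2) exp(−SS/(2σ²)), so the posterior is Inverse-Gamma(α + n/2, β + SS/2) = Inverse-Gamma(7.5, 14.3).
The mode of Inverse-Gamma(a, b) is b/(a+1) = 14.3/8.5 ≈ 1.6824.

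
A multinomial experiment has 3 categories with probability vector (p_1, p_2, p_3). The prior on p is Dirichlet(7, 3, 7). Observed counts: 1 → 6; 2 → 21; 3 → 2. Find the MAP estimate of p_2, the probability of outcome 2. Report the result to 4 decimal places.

The posterior is Dirichlet(αᵢ + nᵢ) = Dirichlet(13, 24, 9).
For a Dirichlet(a₁,…,a_K) with all aᵢ > 1, the mode has j-th component (aⱼ − 1)/(Σaᵢ − K).
Here Σaᵢ = 46 and K = 3, so p_2 = (24 − 1)/(46 − 3) = 23/43 ≈ 0.5349.

MAP estimate: 0.5349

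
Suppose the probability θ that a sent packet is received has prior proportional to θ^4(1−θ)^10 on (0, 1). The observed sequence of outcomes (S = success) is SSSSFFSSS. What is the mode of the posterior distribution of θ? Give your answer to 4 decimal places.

θ̂_MAP = 0.4783

The prior density ∝ θ^4(1−θ)^10 is the kernel of Beta(5, 11).
Data: 7 successes in 9 trials (from the sequence). The binomial likelihood contributes θ^7(1−θ)^2, so the posterior is Beta(5+7, 11+2) = Beta(12, 13).
For Beta(a, b) with a, b > 1 the mode is (a−1)/(a+b−2) = 11/23 ≈ 0.4783.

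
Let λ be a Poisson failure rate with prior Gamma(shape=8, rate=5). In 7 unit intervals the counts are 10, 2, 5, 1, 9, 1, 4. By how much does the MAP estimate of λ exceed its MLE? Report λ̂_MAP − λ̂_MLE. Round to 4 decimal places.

MAP − MLE = -1.3214

Σxᵢ = 32. Posterior is Gamma(40, 12); MAP = (40−1)/12 = 39/12 ≈ 3.25000.
MLE = x̄ = 32/7 ≈ 4.57143.
Difference = 39/12 − 32/7 = -37/28 ≈ -1.3214.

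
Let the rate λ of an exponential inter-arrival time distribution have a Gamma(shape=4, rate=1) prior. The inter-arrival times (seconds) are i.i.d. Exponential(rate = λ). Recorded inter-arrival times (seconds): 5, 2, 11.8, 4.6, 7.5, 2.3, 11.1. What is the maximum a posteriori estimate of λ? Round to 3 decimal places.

λ̂_MAP = 0.221

The Exponential(rate=λ) likelihood is ∝ λ^n e^(−λΣtᵢ). Here n = 7 and Σtᵢ = 5 + 2 + 11.8 + 4.6 + 7.5 + 2.3 + 11.1 = 44.3.
Posterior ∝ λ^3e^(−1λ) · λ^7e^(−44.3λ) = λ^10e^(−45.3λ), i.e. Gamma(11, 45.3).
Mode = (a−1)/b = 10/45.3 ≈ 0.221.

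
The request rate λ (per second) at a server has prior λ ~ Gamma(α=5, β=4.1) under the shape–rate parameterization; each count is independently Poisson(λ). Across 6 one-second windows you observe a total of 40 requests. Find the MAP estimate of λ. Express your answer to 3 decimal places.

Σxᵢ = 40, n = 6.
Posterior ∝ λ^4e^(−4.1λ) · λ^40e^(−6λ) = λ^44e^(−10.1λ), i.e. Gamma(shape=45, rate=10.1).
The mode of a Gamma(a, b) with a ≥ 1 (shape–rate) is (a−1)/b = 44/10.1 ≈ 4.356.

λ̂_MAP = 4.356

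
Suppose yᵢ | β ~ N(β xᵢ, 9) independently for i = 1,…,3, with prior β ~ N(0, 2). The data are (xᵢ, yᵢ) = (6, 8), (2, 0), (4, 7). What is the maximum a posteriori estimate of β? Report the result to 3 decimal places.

β̂_MAP = 1.256

log p(β | y) = −Σ(yᵢ − βxᵢ)²/(2·9) − β²/(2·2) + const.
Setting the derivative to zero: Σxᵢ(yᵢ − βxᵢ)/9 − β/2 = 0, so β = Σxᵢyᵢ / (Σxᵢ² + σ²/τ²).
Σxᵢyᵢ = 6·8 + 2·0 + 4·7 = 76; Σxᵢ² = 56; σ²/τ² = 4.5.
β̂_MAP = 76 / (56 + 4.5) = 76/60.5 ≈ 1.256.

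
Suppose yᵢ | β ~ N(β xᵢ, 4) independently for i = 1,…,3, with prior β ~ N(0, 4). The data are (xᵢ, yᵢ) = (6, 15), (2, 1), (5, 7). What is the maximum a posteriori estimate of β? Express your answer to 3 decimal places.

β̂_MAP = 1.924

log p(β | y) = −Σ(yᵢ − βxᵢ)²/(2·4) − β²/(2·4) + const.
Setting the derivative to zero: Σxᵢ(yᵢ − βxᵢ)/4 − β/4 = 0, so β = Σxᵢyᵢ / (Σxᵢ² + σ²/τ²).
Σxᵢyᵢ = 6·15 + 2·1 + 5·7 = 127; Σxᵢ² = 65; σ²/τ² = 1.
β̂_MAP = 127 / (65 + 1) = 127/66 ≈ 1.924.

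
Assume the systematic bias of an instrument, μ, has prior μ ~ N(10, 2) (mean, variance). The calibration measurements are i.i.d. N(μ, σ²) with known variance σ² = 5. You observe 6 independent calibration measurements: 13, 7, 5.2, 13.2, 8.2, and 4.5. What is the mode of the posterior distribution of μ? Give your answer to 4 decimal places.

n = 6; x̄ = (13 + 7 + 5.2 + 13.2 + 8.2 + 4.5)/6 = 51.1/6 = 511/60 ≈ 8.5167.
For a Normal prior and Normal likelihood with known variance, the posterior is Normal; its mode equals its mean, the precision-weighted average.
Prior precision 1/σ₀² = 1/2 = 0.5; data precision n/σ² = 6/5 = 1.2.
μ̂ = (0.5·10 + 1.2·(511/60)) / (0.5 + 1.2) = 15.22/1.7 = 761/85 ≈ 8.9529.

μ̂_MAP = 8.9529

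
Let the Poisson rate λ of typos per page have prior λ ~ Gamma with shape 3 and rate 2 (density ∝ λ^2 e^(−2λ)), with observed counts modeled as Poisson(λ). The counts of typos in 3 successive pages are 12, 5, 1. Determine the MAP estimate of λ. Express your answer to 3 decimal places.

Σxᵢ = 12+5+1 = 18, with n = 3.
Posterior ∝ λ^2e^(−2λ) · λ^18e^(−3λ) = λ^20e^(−5λ), i.e. Gamma(shape=21, rate=5).
The mode of a Gamma(a, b) with a ≥ 1 (shape–rate) is (a−1)/b = 20/5 ≈ 4.000.

λ̂_MAP = 4.000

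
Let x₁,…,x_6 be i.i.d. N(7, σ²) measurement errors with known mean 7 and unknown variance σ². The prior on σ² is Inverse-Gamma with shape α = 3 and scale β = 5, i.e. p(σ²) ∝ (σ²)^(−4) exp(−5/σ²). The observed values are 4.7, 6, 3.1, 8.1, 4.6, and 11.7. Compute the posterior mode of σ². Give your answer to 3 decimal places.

σ̂²_MAP = 4.326

Sum of squared deviations about the known mean: SS = (4.7−7)² + (6−7)² + (3.1−7)² + (8.1−7)² + (4.6−7)² + (11.7−7)² = 50.56.
The Normal likelihood contributes (σ²)^(−n/2) exp(−SS/(2σ²)), so the posterior is Inverse-Gamma(α + n/2, β + SS/2) = Inverse-Gamma(6, 30.28).
The mode of Inverse-Gamma(a, b) is b/(a+1) = 30.28/7 ≈ 4.326.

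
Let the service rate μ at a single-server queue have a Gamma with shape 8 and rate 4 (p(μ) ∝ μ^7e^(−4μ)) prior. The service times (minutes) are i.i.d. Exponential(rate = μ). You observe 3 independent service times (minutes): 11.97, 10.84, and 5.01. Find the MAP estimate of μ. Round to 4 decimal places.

The Exponential(rate=μ) likelihood is ∝ μ^n e^(−μΣtᵢ). Here n = 3 and Σtᵢ = 11.97 + 10.84 + 5.01 = 27.82.
Posterior ∝ μ^7e^(−4μ) · μ^3e^(−27.82μ) = μ^10e^(−31.82μ), i.e. Gamma(11, 31.82).
Mode = (a−1)/b = 10/31.82 ≈ 0.3143.

μ̂_MAP = 0.3143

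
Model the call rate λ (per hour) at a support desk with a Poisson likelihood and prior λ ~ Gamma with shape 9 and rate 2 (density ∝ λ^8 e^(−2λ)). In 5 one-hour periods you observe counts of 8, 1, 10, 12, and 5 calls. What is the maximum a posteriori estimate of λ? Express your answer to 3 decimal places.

λ̂_MAP = 6.286

Σxᵢ = 8+1+10+12+5 = 36, with n = 5.
Posterior ∝ λ^8e^(−2λ) · λ^36e^(−5λ) = λ^44e^(−7λ), i.e. Gamma(shape=45, rate=7).
The mode of a Gamma(a, b) with a ≥ 1 (shape–rate) is (a−1)/b = 44/7 ≈ 6.286.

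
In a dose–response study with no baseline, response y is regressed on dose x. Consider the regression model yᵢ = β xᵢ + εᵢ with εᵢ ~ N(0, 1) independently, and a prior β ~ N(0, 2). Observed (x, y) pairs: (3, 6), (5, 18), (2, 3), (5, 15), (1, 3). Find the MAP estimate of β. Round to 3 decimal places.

log p(β | y) = −Σ(yᵢ − βxᵢ)²/(2·1) − β²/(2·2) + const.
Setting the derivative to zero: Σxᵢ(yᵢ − βxᵢ)/1 − β/2 = 0, so β = Σxᵢyᵢ / (Σxᵢ² + σ²/τ²).
Σxᵢyᵢ = 3·6 + 5·18 + 2·3 + 5·15 + 1·3 = 192; Σxᵢ² = 64; σ²/τ² = 0.5.
β̂_MAP = 192 / (64 + 0.5) = 192/64.5 ≈ 2.977.

β̂_MAP = 2.977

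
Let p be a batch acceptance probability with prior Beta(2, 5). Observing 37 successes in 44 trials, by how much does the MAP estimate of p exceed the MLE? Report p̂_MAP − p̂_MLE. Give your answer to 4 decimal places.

MAP − MLE = -0.0654

Posterior is Beta(39, 12); MAP = (39−1)/(51−2) = 38/49 ≈ 0.77551.
MLE ignores the prior: p̂_MLE = k/n = 37/44 ≈ 0.84091.
Difference = 38/49 − 37/44 = -141/2156 ≈ -0.0654.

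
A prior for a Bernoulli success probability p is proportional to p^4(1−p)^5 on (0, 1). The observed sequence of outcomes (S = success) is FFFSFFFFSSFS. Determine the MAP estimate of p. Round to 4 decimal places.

p̂_MAP = 0.3810

The prior density ∝ p^4(1−p)^5 is the kernel of Beta(5, 6).
Data: 4 successes in 12 trials (from the sequence). The binomial likelihood contributes p^4(1−p)^8, so the posterior is Beta(5+4, 6+8) = Beta(9, 14).
For Beta(a, b) with a, b > 1 the mode is (a−1)/(a+b−2) = 8/21 ≈ 0.3810.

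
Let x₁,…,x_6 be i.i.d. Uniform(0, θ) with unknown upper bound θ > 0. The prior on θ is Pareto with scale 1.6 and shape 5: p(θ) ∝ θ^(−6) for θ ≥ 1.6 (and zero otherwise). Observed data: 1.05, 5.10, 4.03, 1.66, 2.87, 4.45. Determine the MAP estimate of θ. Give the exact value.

The Uniform(0, θ) likelihood is θ^(−n) for θ ≥ max(xᵢ), zero otherwise. Here max(xᵢ) = 5.10.
Posterior ∝ θ^(−6) · θ^(−6) = θ^(−12) on θ ≥ max(1.6, 5.10) = 5.10.
This density is strictly decreasing in θ, so the posterior mode lies at the lower boundary of the support.

θ̂_MAP = 5.10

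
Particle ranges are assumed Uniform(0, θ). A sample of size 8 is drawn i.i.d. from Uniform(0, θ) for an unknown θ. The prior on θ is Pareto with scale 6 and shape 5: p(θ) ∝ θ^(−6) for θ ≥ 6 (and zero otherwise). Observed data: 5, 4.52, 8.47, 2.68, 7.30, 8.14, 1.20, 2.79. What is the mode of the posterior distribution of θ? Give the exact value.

The Uniform(0, θ) likelihood is θ^(−n) for θ ≥ max(xᵢ), zero otherwise. Here max(xᵢ) = 8.47.
Posterior ∝ θ^(−6) · θ^(−8) = θ^(−14) on θ ≥ max(6, 8.47) = 8.47.
This density is strictly decreasing in θ, so the posterior mode lies at the lower boundary of the support.

θ̂_MAP = 8.47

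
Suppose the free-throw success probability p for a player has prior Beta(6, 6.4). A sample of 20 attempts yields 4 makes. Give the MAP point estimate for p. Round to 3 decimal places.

p̂_MAP = 0.296

Prior: Beta(6, 6.4).
Data: 4 successes in 20 trials. The binomial likelihood contributes p^4(1−p)^16, so the posterior is Beta(6+4, 6.4+16) = Beta(10, 22.4).
For Beta(a, b) with a, b > 1 the mode is (a−1)/(a+b−2) = 9/30.4 ≈ 0.296.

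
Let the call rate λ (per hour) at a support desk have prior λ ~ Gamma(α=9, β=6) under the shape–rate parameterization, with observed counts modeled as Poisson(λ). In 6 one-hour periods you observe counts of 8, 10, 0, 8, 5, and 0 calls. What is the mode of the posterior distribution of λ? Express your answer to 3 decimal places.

Σxᵢ = 8+10+0+8+5+0 = 31, with n = 6.
Posterior ∝ λ^8e^(−6λ) · λ^31e^(−6λ) = λ^39e^(−12λ), i.e. Gamma(shape=40, rate=12).
The mode of a Gamma(a, b) with a ≥ 1 (shape–rate) is (a−1)/b = 39/12 ≈ 3.250.

λ̂_MAP = 3.250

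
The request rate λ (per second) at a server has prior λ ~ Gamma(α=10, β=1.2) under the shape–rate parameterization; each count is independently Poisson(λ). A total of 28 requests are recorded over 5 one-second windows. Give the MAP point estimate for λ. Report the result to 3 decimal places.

λ̂_MAP = 5.968

Σxᵢ = 28, n = 5.
Posterior ∝ λ^9e^(−1.2λ) · λ^28e^(−5λ) = λ^37e^(−6.2λ), i.e. Gamma(shape=38, rate=6.2).
The mode of a Gamma(a, b) with a ≥ 1 (shape–rate) is (a−1)/b = 37/6.2 ≈ 5.968.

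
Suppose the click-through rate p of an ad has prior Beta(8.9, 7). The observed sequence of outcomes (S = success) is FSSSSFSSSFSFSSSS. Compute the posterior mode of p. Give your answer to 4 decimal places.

p̂_MAP = 0.6656

Prior: Beta(8.9, 7).
Data: 12 successes in 16 trials (from the sequence). The binomial likelihood contributes p^12(1−p)^4, so the posterior is Beta(8.9+12, 7+4) = Beta(20.9, 11).
For Beta(a, b) with a, b > 1 the mode is (a−1)/(a+b−2) = 19.9/29.9 ≈ 0.6656.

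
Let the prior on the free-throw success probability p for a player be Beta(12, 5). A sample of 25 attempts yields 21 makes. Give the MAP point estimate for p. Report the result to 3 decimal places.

Prior: Beta(12, 5).
Data: 21 successes in 25 trials. The binomial likelihood contributes p^21(1−p)^4, so the posterior is Beta(12+21, 5+4) = Beta(33, 9).
For Beta(a, b) with a, b > 1 the mode is (a−1)/(a+b−2) = 32/40 ≈ 0.800.

p̂_MAP = 0.800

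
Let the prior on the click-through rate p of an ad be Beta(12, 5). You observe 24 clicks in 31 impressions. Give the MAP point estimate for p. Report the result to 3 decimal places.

p̂_MAP = 0.761

Prior: Beta(12, 5).
Data: 24 successes in 31 trials. The binomial likelihood contributes p^24(1−p)^7, so the posterior is Beta(12+24, 5+7) = Beta(36, 12).
For Beta(a, b) with a, b > 1 the mode is (a−1)/(a+b−2) = 35/46 ≈ 0.761.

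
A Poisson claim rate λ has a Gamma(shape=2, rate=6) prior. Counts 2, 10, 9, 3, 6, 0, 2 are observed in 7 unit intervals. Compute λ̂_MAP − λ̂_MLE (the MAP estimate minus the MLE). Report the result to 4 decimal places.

Σxᵢ = 32. Posterior is Gamma(34, 13); MAP = (34−1)/13 = 33/13 ≈ 2.53846.
MLE = x̄ = 32/7 ≈ 4.57143.
Difference = 33/13 − 32/7 = -185/91 ≈ -2.0330.

MAP − MLE = -2.0330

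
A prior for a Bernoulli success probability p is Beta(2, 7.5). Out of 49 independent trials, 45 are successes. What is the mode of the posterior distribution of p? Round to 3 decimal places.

p̂_MAP = 0.814

Prior: Beta(2, 7.5).
Data: 45 successes in 49 trials. The binomial likelihood contributes p^45(1−p)^4, so the posterior is Beta(2+45, 7.5+4) = Beta(47, 11.5).
For Beta(a, b) with a, b > 1 the mode is (a−1)/(a+b−2) = 46/56.5 ≈ 0.814.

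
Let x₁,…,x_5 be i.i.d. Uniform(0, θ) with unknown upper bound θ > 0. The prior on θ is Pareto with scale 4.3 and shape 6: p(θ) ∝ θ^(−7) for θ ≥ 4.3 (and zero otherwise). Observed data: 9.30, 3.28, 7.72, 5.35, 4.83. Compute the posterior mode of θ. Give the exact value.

The Uniform(0, θ) likelihood is θ^(−n) for θ ≥ max(xᵢ), zero otherwise. Here max(xᵢ) = 9.30.
Posterior ∝ θ^(−7) · θ^(−5) = θ^(−12) on θ ≥ max(4.3, 9.30) = 9.30.
This density is strictly decreasing in θ, so the posterior mode lies at the lower boundary of the support.

θ̂_MAP = 9.30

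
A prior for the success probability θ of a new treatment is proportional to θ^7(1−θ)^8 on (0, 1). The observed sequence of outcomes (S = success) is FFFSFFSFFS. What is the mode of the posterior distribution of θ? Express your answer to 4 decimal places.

θ̂_MAP = 0.4000

The prior density ∝ θ^7(1−θ)^8 is the kernel of Beta(8, 9).
Data: 3 successes in 10 trials (from the sequence). The binomial likelihood contributes θ^3(1−θ)^7, so the posterior is Beta(8+3, 9+7) = Beta(11, 16).
For Beta(a, b) with a, b > 1 the mode is (a−1)/(a+b−2) = 10/25 ≈ 0.4000.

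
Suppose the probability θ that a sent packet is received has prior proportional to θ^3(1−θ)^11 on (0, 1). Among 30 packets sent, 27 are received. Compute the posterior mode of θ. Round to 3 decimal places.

θ̂_MAP = 0.682

The prior density ∝ θ^3(1−θ)^11 is the kernel of Beta(4, 12).
Data: 27 successes in 30 trials. The binomial likelihood contributes θ^27(1−θ)^3, so the posterior is Beta(4+27, 12+3) = Beta(31, 15).
For Beta(a, b) with a, b > 1 the mode is (a−1)/(a+b−2) = 30/44 ≈ 0.682.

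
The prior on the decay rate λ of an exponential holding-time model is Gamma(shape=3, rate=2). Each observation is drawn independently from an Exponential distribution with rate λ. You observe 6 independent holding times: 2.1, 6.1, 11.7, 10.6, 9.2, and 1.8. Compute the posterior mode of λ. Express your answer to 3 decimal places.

λ̂_MAP = 0.184

The Exponential(rate=λ) likelihood is ∝ λ^n e^(−λΣtᵢ). Here n = 6 and Σtᵢ = 2.1 + 6.1 + 11.7 + 10.6 + 9.2 + 1.8 = 41.5.
Posterior ∝ λ^2e^(−2λ) · λ^6e^(−41.5λ) = λ^8e^(−43.5λ), i.e. Gamma(9, 43.5).
Mode = (a−1)/b = 8/43.5 ≈ 0.184.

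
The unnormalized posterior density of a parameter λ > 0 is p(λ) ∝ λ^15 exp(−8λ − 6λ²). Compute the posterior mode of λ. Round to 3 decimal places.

ℓ'(λ) = 15/λ − 8 − 12λ. Setting this to zero and multiplying by λ: 12λ² + 8λ − 15 = 0.
λ = (−8 + √(8² + 4·12·15)) / (2·12) = (−8 + √784) / 24 = (−8 + 28)/24 = 5/6.
ℓ''(λ) = −15/λ² − 12 < 0, confirming a maximum.

λ̂_MAP = 0.833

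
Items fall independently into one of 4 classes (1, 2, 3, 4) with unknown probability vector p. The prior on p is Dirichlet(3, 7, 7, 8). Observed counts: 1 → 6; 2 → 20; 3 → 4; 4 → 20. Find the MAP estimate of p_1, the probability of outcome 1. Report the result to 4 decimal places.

MAP estimate: 0.1127

The posterior is Dirichlet(αᵢ + nᵢ) = Dirichlet(9, 27, 11, 28).
For a Dirichlet(a₁,…,a_K) with all aᵢ > 1, the mode has j-th component (aⱼ − 1)/(Σaᵢ − K).
Here Σaᵢ = 75 and K = 4, so p_1 = (9 − 1)/(75 − 4) = 8/71 ≈ 0.1127.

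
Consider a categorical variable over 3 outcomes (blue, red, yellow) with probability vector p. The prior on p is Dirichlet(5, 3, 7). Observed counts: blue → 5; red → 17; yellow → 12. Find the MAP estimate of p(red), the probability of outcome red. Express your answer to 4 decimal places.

MAP estimate of p(red) = 0.4130

The posterior is Dirichlet(αᵢ + nᵢ) = Dirichlet(10, 20, 19).
For a Dirichlet(a₁,…,a_K) with all aᵢ > 1, the mode has j-th component (aⱼ − 1)/(Σaᵢ − K).
Here Σaᵢ = 49 and K = 3, so p(red) = (20 − 1)/(49 − 3) = 19/46 ≈ 0.4130.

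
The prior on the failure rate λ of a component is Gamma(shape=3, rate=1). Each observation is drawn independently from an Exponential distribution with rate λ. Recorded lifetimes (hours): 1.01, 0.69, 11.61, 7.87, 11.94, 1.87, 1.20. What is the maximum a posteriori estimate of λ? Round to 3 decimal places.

The Exponential(rate=λ) likelihood is ∝ λ^n e^(−λΣtᵢ). Here n = 7 and Σtᵢ = 1.01 + 0.69 + 11.61 + 7.87 + 11.94 + 1.87 + 1.20 = 36.19.
Posterior ∝ λ^2e^(−1λ) · λ^7e^(−36.19λ) = λ^9e^(−37.19λ), i.e. Gamma(10, 37.19).
Mode = (a−1)/b = 9/37.19 ≈ 0.242.

λ̂_MAP = 0.242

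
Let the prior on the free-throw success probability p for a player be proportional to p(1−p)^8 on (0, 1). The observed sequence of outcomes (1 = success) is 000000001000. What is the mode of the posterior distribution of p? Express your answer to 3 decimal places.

The prior density ∝ p(1−p)^8 is the kernel of Beta(2, 9).
Data: 1 success in 12 trials (from the sequence). The binomial likelihood contributes p(1−p)^11, so the posterior is Beta(2+1, 9+11) = Beta(3, 20).
For Beta(a, b) with a, b > 1 the mode is (a−1)/(a+b−2) = 2/21 ≈ 0.095.

p̂_MAP = 0.095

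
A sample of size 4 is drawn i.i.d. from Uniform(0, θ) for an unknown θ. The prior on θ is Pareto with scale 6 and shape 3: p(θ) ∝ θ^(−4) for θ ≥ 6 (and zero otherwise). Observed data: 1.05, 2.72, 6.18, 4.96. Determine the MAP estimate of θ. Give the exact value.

The Uniform(0, θ) likelihood is θ^(−n) for θ ≥ max(xᵢ), zero otherwise. Here max(xᵢ) = 6.18.
Posterior ∝ θ^(−4) · θ^(−4) = θ^(−8) on θ ≥ max(6, 6.18) = 6.18.
This density is strictly decreasing in θ, so the posterior mode lies at the lower boundary of the support.

θ̂_MAP = 6.18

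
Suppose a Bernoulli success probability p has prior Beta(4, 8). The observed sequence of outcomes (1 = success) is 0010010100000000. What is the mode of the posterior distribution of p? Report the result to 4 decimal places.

Prior: Beta(4, 8).
Data: 3 successes in 16 trials (from the sequence). The binomial likelihood contributes p^3(1−p)^13, so the posterior is Beta(4+3, 8+13) = Beta(7, 21).
For Beta(a, b) with a, b > 1 the mode is (a−1)/(a+b−2) = 6/26 ≈ 0.2308.

p̂_MAP = 0.2308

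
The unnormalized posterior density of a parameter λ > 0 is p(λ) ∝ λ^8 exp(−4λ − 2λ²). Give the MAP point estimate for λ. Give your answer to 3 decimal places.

ℓ'(λ) = 8/λ − 4 − 4λ. Setting this to zero and multiplying by λ: 4λ² + 4λ − 8 = 0.
λ = (−4 + √(4² + 4·4·8)) / (2·4) = (−4 + √144) / 8 = (−4 + 12)/8 = 1.
ℓ''(λ) = −8/λ² − 4 < 0, confirming a maximum.

λ̂_MAP = 1.000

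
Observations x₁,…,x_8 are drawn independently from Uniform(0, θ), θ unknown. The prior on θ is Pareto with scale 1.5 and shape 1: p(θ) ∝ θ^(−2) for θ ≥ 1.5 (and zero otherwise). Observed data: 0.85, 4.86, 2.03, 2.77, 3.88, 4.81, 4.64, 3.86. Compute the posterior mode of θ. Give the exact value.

θ̂_MAP = 4.86

The Uniform(0, θ) likelihood is θ^(−n) for θ ≥ max(xᵢ), zero otherwise. Here max(xᵢ) = 4.86.
Posterior ∝ θ^(−2) · θ^(−8) = θ^(−10) on θ ≥ max(1.5, 4.86) = 4.86.
This density is strictly decreasing in θ, so the posterior mode lies at the lower boundary of the support.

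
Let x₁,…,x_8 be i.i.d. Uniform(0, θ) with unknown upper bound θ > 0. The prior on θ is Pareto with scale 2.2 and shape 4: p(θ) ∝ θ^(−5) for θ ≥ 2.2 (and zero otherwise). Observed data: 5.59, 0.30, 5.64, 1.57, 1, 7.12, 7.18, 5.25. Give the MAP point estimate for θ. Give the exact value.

The Uniform(0, θ) likelihood is θ^(−n) for θ ≥ max(xᵢ), zero otherwise. Here max(xᵢ) = 7.18.
Posterior ∝ θ^(−5) · θ^(−8) = θ^(−13) on θ ≥ max(2.2, 7.18) = 7.18.
This density is strictly decreasing in θ, so the posterior mode lies at the lower boundary of the support.

θ̂_MAP = 7.18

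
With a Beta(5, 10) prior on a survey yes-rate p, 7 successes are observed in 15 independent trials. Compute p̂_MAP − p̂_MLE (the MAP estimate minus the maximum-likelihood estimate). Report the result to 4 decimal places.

Posterior is Beta(12, 18); MAP = (12−1)/(30−2) = 11/28 ≈ 0.39286.
MLE ignores the prior: p̂_MLE = k/n = 7/15 ≈ 0.46667.
Difference = 11/28 − 7/15 = -31/420 ≈ -0.0738.

MAP − MLE = -0.0738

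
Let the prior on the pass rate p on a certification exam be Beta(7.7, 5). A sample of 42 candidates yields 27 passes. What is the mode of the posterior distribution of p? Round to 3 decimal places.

p̂_MAP = 0.639

Prior: Beta(7.7, 5).
Data: 27 successes in 42 trials. The binomial likelihood contributes p^27(1−p)^15, so the posterior is Beta(7.7+27, 5+15) = Beta(34.7, 20).
For Beta(a, b) with a, b > 1 the mode is (a−1)/(a+b−2) = 33.7/52.7 ≈ 0.639.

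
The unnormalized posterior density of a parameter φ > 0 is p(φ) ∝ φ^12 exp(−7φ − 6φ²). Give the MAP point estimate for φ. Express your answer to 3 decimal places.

φ̂_MAP = 0.750

ℓ'(φ) = 12/φ − 7 − 12φ. Setting this to zero and multiplying by φ: 12φ² + 7φ − 12 = 0.
φ = (−7 + √(7² + 4·12·12)) / (2·12) = (−7 + √625) / 24 = (−7 + 25)/24 = 3/4.
ℓ''(φ) = −12/φ² − 12 < 0, confirming a maximum.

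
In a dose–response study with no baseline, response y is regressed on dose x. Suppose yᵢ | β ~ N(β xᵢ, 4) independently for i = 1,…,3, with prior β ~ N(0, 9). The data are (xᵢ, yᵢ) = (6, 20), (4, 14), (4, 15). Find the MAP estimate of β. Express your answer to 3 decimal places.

log p(β | y) = −Σ(yᵢ − βxᵢ)²/(2·4) − β²/(2·9) + const.
Setting the derivative to zero: Σxᵢ(yᵢ − βxᵢ)/4 − β/9 = 0, so β = Σxᵢyᵢ / (Σxᵢ² + σ²/τ²).
Σxᵢyᵢ = 6·20 + 4·14 + 4·15 = 236; Σxᵢ² = 68; σ²/τ² = 4/9.
β̂_MAP = 236 / (68 + 4/9) = 236/(616/9) = 531/154 ≈ 3.448.

β̂_MAP = 3.448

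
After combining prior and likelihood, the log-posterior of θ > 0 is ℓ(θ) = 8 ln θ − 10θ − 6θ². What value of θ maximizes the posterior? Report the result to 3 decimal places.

θ̂_MAP = 0.500

ℓ'(θ) = 8/θ − 10 − 12θ. Setting this to zero and multiplying by θ: 12θ² + 10θ − 8 = 0.
θ = (−10 + √(10² + 4·12·8)) / (2·12) = (−10 + √484) / 24 = (−10 + 22)/24 = 1/2.
ℓ''(θ) = −8/θ² − 12 < 0, confirming a maximum.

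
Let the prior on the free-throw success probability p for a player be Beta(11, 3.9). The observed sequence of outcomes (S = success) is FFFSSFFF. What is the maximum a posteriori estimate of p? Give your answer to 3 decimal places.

p̂_MAP = 0.574

Prior: Beta(11, 3.9).
Data: 2 successes in 8 trials (from the sequence). The binomial likelihood contributes p^2(1−p)^6, so the posterior is Beta(11+2, 3.9+6) = Beta(13, 9.9).
For Beta(a, b) with a, b > 1 the mode is (a−1)/(a+b−2) = 12/20.9 ≈ 0.574.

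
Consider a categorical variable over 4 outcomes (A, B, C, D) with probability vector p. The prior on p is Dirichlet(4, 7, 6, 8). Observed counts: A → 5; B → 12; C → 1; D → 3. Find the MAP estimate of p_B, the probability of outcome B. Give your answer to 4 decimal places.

MAP estimate of p_B = 0.4286

The posterior is Dirichlet(αᵢ + nᵢ) = Dirichlet(9, 19, 7, 11).
For a Dirichlet(a₁,…,a_K) with all aᵢ > 1, the mode has j-th component (aⱼ − 1)/(Σaᵢ − K).
Here Σaᵢ = 46 and K = 4, so p_B = (19 − 1)/(46 − 4) = 18/42 ≈ 0.4286.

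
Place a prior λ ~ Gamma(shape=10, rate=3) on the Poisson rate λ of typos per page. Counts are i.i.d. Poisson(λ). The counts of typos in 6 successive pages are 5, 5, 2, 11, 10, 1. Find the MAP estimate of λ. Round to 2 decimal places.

Σxᵢ = 5+5+2+11+10+1 = 34, with n = 6.
Posterior ∝ λ^9e^(−3λ) · λ^34e^(−6λ) = λ^43e^(−9λ), i.e. Gamma(shape=44, rate=9).
The mode of a Gamma(a, b) with a ≥ 1 (shape–rate) is (a−1)/b = 43/9 ≈ 4.78.

λ̂_MAP = 4.78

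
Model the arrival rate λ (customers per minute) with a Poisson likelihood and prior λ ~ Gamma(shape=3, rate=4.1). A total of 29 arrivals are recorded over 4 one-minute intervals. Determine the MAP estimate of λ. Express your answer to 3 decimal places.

Σxᵢ = 29, n = 4.
Posterior ∝ λ^2e^(−4.1λ) · λ^29e^(−4λ) = λ^31e^(−8.1λ), i.e. Gamma(shape=32, rate=8.1).
The mode of a Gamma(a, b) with a ≥ 1 (shape–rate) is (a−1)/b = 31/8.1 ≈ 3.827.

λ̂_MAP = 3.827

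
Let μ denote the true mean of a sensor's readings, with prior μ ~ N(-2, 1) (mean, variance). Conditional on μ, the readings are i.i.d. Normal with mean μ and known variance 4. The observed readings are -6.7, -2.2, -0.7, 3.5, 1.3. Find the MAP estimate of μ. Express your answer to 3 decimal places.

μ̂_MAP = -1.422

n = 5; x̄ = ((-6.7) + (-2.2) + (-0.7) + 3.5 + 1.3)/5 = -4.8/5 = -0.96.
For a Normal prior and Normal likelihood with known variance, the posterior is Normal; its mode equals its mean, the precision-weighted average.
Prior precision 1/σ₀² = 1/1 = 1; data precision n/σ² = 5/4 = 1.25.
μ̂ = (1·(-2) + 1.25·(-0.96)) / (1 + 1.25) = (-3.2)/2.25 = -64/45 ≈ -1.422.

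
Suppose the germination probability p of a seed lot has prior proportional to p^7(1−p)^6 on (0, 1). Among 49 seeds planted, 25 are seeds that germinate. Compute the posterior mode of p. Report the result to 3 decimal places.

p̂_MAP = 0.516

The prior density ∝ p^7(1−p)^6 is the kernel of Beta(8, 7).
Data: 25 successes in 49 trials. The binomial likelihood contributes p^25(1−p)^24, so the posterior is Beta(8+25, 7+24) = Beta(33, 31).
For Beta(a, b) with a, b > 1 the mode is (a−1)/(a+b−2) = 32/62 ≈ 0.516.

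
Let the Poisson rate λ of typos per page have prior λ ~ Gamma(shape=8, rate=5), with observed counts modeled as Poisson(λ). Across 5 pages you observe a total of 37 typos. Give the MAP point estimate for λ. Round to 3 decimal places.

Σxᵢ = 37, n = 5.
Posterior ∝ λ^7e^(−5λ) · λ^37e^(−5λ) = λ^44e^(−10λ), i.e. Gamma(shape=45, rate=10).
The mode of a Gamma(a, b) with a ≥ 1 (shape–rate) is (a−1)/b = 44/10 ≈ 4.400.

λ̂_MAP = 4.400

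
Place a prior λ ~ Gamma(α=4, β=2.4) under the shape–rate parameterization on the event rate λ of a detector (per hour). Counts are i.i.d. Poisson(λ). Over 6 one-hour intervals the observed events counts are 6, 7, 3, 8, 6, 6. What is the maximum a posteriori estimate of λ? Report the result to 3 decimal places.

Σxᵢ = 6+7+3+8+6+6 = 36, with n = 6.
Posterior ∝ λ^3e^(−2.4λ) · λ^36e^(−6λ) = λ^39e^(−8.4λ), i.e. Gamma(shape=40, rate=8.4).
The mode of a Gamma(a, b) with a ≥ 1 (shape–rate) is (a−1)/b = 39/8.4 ≈ 4.643.

λ̂_MAP = 4.643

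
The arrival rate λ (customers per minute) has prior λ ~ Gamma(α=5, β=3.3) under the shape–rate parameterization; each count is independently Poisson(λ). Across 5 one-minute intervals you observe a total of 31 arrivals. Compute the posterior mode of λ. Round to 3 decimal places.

λ̂_MAP = 4.217

Σxᵢ = 31, n = 5.
Posterior ∝ λ^4e^(−3.3λ) · λ^31e^(−5λ) = λ^35e^(−8.3λ), i.e. Gamma(shape=36, rate=8.3).
The mode of a Gamma(a, b) with a ≥ 1 (shape–rate) is (a−1)/b = 35/8.3 ≈ 4.217.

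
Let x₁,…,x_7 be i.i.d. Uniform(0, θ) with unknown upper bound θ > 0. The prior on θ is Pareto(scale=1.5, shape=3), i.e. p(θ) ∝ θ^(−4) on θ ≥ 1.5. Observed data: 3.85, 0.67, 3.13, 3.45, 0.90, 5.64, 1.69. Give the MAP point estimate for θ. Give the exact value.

The Uniform(0, θ) likelihood is θ^(−n) for θ ≥ max(xᵢ), zero otherwise. Here max(xᵢ) = 5.64.
Posterior ∝ θ^(−4) · θ^(−7) = θ^(−11) on θ ≥ max(1.5, 5.64) = 5.64.
This density is strictly decreasing in θ, so the posterior mode lies at the lower boundary of the support.

θ̂_MAP = 5.64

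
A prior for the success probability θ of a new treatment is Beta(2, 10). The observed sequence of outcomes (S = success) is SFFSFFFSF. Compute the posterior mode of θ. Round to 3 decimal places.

Prior: Beta(2, 10).
Data: 3 successes in 9 trials (from the sequence). The binomial likelihood contributes θ^3(1−θ)^6, so the posterior is Beta(2+3, 10+6) = Beta(5, 16).
For Beta(a, b) with a, b > 1 the mode is (a−1)/(a+b−2) = 4/19 ≈ 0.211.

θ̂_MAP = 0.211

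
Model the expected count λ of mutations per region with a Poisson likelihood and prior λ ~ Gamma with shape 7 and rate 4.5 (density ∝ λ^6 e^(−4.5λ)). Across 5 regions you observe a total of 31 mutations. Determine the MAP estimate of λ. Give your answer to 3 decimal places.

Σxᵢ = 31, n = 5.
Posterior ∝ λ^6e^(−4.5λ) · λ^31e^(−5λ) = λ^37e^(−9.5λ), i.e. Gamma(shape=38, rate=9.5).
The mode of a Gamma(a, b) with a ≥ 1 (shape–rate) is (a−1)/b = 37/9.5 ≈ 3.895.

λ̂_MAP = 3.895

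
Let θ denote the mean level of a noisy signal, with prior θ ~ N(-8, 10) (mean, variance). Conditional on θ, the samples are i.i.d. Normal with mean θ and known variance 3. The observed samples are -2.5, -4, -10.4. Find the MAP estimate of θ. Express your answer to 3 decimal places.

θ̂_MAP = -5.848

n = 3; x̄ = ((-2.5) + (-4) + (-10.4))/3 = -16.9/3 = -169/30 ≈ -5.6333.
For a Normal prior and Normal likelihood with known variance, the posterior is Normal; its mode equals its mean, the precision-weighted average.
Prior precision 1/σ₀² = 1/10 = 0.1; data precision n/σ² = 3/3 = 1.
θ̂ = (0.1·(-8) + 1·(-169/30)) / (0.1 + 1) = (-193/30)/1.1 = -193/33 ≈ -5.848.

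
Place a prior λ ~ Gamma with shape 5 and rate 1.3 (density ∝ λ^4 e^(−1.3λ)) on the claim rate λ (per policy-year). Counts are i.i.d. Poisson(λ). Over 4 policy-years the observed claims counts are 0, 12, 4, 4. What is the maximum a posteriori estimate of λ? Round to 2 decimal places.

Σxᵢ = 0+12+4+4 = 20, with n = 4.
Posterior ∝ λ^4e^(−1.3λ) · λ^20e^(−4λ) = λ^24e^(−5.3λ), i.e. Gamma(shape=25, rate=5.3).
The mode of a Gamma(a, b) with a ≥ 1 (shape–rate) is (a−1)/b = 24/5.3 ≈ 4.53.

λ̂_MAP = 4.53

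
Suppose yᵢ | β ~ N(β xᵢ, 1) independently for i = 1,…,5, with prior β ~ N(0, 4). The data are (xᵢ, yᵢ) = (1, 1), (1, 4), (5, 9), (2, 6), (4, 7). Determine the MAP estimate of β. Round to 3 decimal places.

log p(β | y) = −Σ(yᵢ − βxᵢ)²/(2·1) − β²/(2·4) + const.
Setting the derivative to zero: Σxᵢ(yᵢ − βxᵢ)/1 − β/4 = 0, so β = Σxᵢyᵢ / (Σxᵢ² + σ²/τ²).
Σxᵢyᵢ = 1·1 + 1·4 + 5·9 + 2·6 + 4·7 = 90; Σxᵢ² = 47; σ²/τ² = 0.25.
β̂_MAP = 90 / (47 + 0.25) = 90/47.25 ≈ 1.905.

β̂_MAP = 1.905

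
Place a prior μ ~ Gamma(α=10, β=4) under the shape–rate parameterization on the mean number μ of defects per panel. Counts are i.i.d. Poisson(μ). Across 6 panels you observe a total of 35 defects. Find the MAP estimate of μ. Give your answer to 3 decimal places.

Σxᵢ = 35, n = 6.
Posterior ∝ μ^9e^(−4μ) · μ^35e^(−6μ) = μ^44e^(−10μ), i.e. Gamma(shape=45, rate=10).
The mode of a Gamma(a, b) with a ≥ 1 (shape–rate) is (a−1)/b = 44/10 ≈ 4.400.

μ̂_MAP = 4.400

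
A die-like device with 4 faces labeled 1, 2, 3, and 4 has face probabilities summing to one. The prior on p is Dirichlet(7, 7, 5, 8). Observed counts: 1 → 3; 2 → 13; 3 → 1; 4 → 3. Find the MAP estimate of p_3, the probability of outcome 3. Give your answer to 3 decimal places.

MAP estimate: 0.116

The posterior is Dirichlet(αᵢ + nᵢ) = Dirichlet(10, 20, 6, 11).
For a Dirichlet(a₁,…,a_K) with all aᵢ > 1, the mode has j-th component (aⱼ − 1)/(Σaᵢ − K).
Here Σaᵢ = 47 and K = 4, so p_3 = (6 − 1)/(47 − 4) = 5/43 ≈ 0.116.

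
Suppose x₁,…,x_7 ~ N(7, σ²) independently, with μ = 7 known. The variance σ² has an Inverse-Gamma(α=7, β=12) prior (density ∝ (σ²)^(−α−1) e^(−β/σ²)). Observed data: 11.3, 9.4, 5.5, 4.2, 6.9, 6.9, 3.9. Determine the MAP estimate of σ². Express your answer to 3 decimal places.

σ̂²_MAP = 2.955

Sum of squared deviations about the known mean: SS = (11.3−7)² + (9.4−7)² + (5.5−7)² + (4.2−7)² + (6.9−7)² + (6.9−7)² + (3.9−7)² = 43.97.
The Normal likelihood contributes (σ²)^(−n/2) exp(−SS/(2σ²)), so the posterior is Inverse-Gamma(α + n/2, β + SS/2) = Inverse-Gamma(10.5, 33.985).
The mode of Inverse-Gamma(a, b) is b/(a+1) = 33.985/11.5 ≈ 2.955.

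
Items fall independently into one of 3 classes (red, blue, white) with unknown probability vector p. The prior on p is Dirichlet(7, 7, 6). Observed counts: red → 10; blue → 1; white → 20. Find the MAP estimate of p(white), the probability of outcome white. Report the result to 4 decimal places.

MAP estimate of p(white) = 0.5208

The posterior is Dirichlet(αᵢ + nᵢ) = Dirichlet(17, 8, 26).
For a Dirichlet(a₁,…,a_K) with all aᵢ > 1, the mode has j-th component (aⱼ − 1)/(Σaᵢ − K).
Here Σaᵢ = 51 and K = 3, so p(white) = (26 − 1)/(51 − 3) = 25/48 ≈ 0.5208.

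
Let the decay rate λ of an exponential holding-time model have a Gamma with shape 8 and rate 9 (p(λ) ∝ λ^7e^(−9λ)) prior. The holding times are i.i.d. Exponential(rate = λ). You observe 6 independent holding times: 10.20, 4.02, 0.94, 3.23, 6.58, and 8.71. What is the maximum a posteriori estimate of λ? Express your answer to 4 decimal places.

λ̂_MAP = 0.3046

The Exponential(rate=λ) likelihood is ∝ λ^n e^(−λΣtᵢ). Here n = 6 and Σtᵢ = 10.20 + 4.02 + 0.94 + 3.23 + 6.58 + 8.71 = 33.68.
Posterior ∝ λ^7e^(−9λ) · λ^6e^(−33.68λ) = λ^13e^(−42.68λ), i.e. Gamma(14, 42.68).
Mode = (a−1)/b = 13/42.68 ≈ 0.3046.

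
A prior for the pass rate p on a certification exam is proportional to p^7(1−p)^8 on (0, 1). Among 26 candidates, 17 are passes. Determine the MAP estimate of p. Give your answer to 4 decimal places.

The prior density ∝ p^7(1−p)^8 is the kernel of Beta(8, 9).
Data: 17 successes in 26 trials. The binomial likelihood contributes p^17(1−p)^9, so the posterior is Beta(8+17, 9+9) = Beta(25, 18).
For Beta(a, b) with a, b > 1 the mode is (a−1)/(a+b−2) = 24/41 ≈ 0.5854.

p̂_MAP = 0.5854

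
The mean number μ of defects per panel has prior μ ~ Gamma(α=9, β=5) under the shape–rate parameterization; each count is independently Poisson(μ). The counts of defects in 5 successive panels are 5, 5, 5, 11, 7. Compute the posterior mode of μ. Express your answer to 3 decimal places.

μ̂_MAP = 4.100

Σxᵢ = 5+5+5+11+7 = 33, with n = 5.
Posterior ∝ μ^8e^(−5μ) · μ^33e^(−5μ) = μ^41e^(−10μ), i.e. Gamma(shape=42, rate=10).
The mode of a Gamma(a, b) with a ≥ 1 (shape–rate) is (a−1)/b = 41/10 ≈ 4.100.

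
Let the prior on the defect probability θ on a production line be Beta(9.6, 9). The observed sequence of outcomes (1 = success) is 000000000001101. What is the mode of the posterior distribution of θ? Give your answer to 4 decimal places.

θ̂_MAP = 0.3671

Prior: Beta(9.6, 9).
Data: 3 successes in 15 trials (from the sequence). The binomial likelihood contributes θ^3(1−θ)^12, so the posterior is Beta(9.6+3, 9+12) = Beta(12.6, 21).
For Beta(a, b) with a, b > 1 the mode is (a−1)/(a+b−2) = 11.6/31.6 ≈ 0.3671.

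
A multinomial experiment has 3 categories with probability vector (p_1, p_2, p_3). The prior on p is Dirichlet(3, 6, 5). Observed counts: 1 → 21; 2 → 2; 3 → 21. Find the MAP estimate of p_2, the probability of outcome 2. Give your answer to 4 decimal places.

MAP estimate: 0.1273

The posterior is Dirichlet(αᵢ + nᵢ) = Dirichlet(24, 8, 26).
For a Dirichlet(a₁,…,a_K) with all aᵢ > 1, the mode has j-th component (aⱼ − 1)/(Σaᵢ − K).
Here Σaᵢ = 58 and K = 3, so p_2 = (8 − 1)/(58 − 3) = 7/55 ≈ 0.1273.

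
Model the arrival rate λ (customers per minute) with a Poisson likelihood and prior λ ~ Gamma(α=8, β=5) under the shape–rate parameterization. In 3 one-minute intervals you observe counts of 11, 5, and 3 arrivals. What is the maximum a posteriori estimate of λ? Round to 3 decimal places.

λ̂_MAP = 3.250

Σxᵢ = 11+5+3 = 19, with n = 3.
Posterior ∝ λ^7e^(−5λ) · λ^19e^(−3λ) = λ^26e^(−8λ), i.e. Gamma(shape=27, rate=8).
The mode of a Gamma(a, b) with a ≥ 1 (shape–rate) is (a−1)/b = 26/8 ≈ 3.250.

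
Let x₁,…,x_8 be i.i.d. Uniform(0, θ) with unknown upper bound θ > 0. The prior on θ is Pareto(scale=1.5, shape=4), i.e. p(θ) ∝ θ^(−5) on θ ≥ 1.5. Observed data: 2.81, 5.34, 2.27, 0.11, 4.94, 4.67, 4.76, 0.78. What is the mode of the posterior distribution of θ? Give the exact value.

θ̂_MAP = 5.34

The Uniform(0, θ) likelihood is θ^(−n) for θ ≥ max(xᵢ), zero otherwise. Here max(xᵢ) = 5.34.
Posterior ∝ θ^(−5) · θ^(−8) = θ^(−13) on θ ≥ max(1.5, 5.34) = 5.34.
This density is strictly decreasing in θ, so the posterior mode lies at the lower boundary of the support.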